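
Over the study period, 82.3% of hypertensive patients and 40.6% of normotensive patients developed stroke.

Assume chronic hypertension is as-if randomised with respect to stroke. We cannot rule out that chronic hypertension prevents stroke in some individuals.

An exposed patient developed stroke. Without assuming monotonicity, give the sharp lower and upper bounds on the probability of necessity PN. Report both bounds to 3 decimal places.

p₁ = 0.823, p₀ = 0.406.
Under exogeneity alone the bounds on PN are max{0,(p₁−p₀)/p₁} ≤ PN ≤ min{1,(1−p₀)/p₁}.
  lower = (p₁ − p₀)/p₁ = 0.417 / 0.823 ≈ 0.5067
  upper = min{1, (1 − p₀)/p₁} = 0.594 / 0.823 ≈ 0.7217

0.507 ≤ PN ≤ 0.722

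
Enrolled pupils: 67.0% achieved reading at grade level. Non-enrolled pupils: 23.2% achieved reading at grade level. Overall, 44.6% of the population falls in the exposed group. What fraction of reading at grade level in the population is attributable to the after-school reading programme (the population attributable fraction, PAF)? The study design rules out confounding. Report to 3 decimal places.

PAF ≈ 0.457

p₁ = 0.67, p₀ = 0.232.
Overall risk P(Y=1) = π·p₁ + (1−π)·p₀ = 0.446×0.67 + 0.554×0.232 = 0.42735.
Under exogeneity, PAF = [P(Y=1) − p₀] / P(Y=1).
PAF = (0.42735 − 0.232) / 0.42735 ≈ 0.4571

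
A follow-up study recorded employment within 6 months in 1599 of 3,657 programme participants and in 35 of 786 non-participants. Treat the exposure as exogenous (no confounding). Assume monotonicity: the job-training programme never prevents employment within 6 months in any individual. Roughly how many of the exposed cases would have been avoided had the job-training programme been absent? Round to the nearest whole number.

about 1436 cases

p₁ = P(outcome | exposed) = 1599/3657 = 0.43724
p₀ = P(outcome | unexposed) = 35/786 = 0.044529
PN = (p₁ − p₀)/p₁ = (0.43724 − 0.044529) / 0.43724 ≈ 0.89816.
Attributable cases ≈ PN × (exposed cases) = 0.89816 × 1599 ≈ 1436.16.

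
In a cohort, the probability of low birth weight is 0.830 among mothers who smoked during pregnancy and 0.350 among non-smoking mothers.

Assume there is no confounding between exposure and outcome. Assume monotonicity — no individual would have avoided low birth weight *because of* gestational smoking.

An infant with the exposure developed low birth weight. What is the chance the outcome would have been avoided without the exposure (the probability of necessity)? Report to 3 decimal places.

PN ≈ 0.578

Let p₁ = 0.83, p₀ = 0.35.
Under exogeneity and monotonicity, PN = (p₁ − p₀) / p₁.
PN = (0.83 − 0.35) / 0.83 = 0.48 / 0.83 ≈ 0.5783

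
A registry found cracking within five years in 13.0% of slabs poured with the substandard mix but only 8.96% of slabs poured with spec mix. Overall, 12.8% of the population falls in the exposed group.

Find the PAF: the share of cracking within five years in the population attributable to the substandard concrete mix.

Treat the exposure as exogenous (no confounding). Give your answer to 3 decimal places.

PAF ≈ 0.055

p₁ = 0.13, p₀ = 0.0896.
Overall risk P(Y=1) = π·p₁ + (1−π)·p₀ = 0.128×0.13 + 0.872×0.0896 = 0.094771.
Under exogeneity, PAF = [P(Y=1) − p₀] / P(Y=1).
PAF = (0.094771 − 0.0896) / 0.094771 ≈ 0.0546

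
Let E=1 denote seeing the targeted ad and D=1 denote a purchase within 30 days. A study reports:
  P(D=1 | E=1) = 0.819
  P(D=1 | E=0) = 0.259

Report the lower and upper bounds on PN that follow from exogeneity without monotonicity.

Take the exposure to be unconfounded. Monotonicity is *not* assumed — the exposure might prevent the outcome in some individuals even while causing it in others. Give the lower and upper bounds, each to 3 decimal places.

0.684 ≤ PN ≤ 0.905

Let p₁ = 0.819, p₀ = 0.259.
Under exogeneity alone the bounds on PN are max{0,(p₁−p₀)/p₁} ≤ PN ≤ min{1,(1−p₀)/p₁}.
  lower = (p₁ − p₀)/p₁ = 0.56 / 0.819 ≈ 0.6838
  upper = min{1, (1 − p₀)/p₁} = 0.741 / 0.819 ≈ 0.9048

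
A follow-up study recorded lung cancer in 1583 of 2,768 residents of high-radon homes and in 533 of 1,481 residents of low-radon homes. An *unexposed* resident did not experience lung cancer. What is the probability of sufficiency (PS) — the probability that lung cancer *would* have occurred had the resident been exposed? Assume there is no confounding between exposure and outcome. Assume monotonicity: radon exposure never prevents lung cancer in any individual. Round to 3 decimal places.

PS ≈ 0.331

p₁ = P(outcome | exposed) = 1583/2768 = 0.57189
p₀ = P(outcome | unexposed) = 533/1481 = 0.35989
Under exogeneity and monotonicity, PS = (p₁ − p₀) / (1 − p₀).
PS = (0.57189 − 0.35989) / (1 − 0.35989) = 0.212 / 0.64011 ≈ 0.3312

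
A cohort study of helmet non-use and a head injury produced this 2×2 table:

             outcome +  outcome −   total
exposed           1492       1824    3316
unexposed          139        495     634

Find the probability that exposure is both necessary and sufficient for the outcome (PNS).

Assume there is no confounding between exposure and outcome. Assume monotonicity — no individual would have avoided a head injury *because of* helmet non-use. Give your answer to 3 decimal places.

PNS ≈ 0.231

p₁ = P(outcome | exposed) = 1492/3316 = 0.44994
p₀ = P(outcome | unexposed) = 139/634 = 0.21924
Under exogeneity and monotonicity, PNS = p₁ − p₀.
PNS = 0.44994 − 0.21924 = 0.2307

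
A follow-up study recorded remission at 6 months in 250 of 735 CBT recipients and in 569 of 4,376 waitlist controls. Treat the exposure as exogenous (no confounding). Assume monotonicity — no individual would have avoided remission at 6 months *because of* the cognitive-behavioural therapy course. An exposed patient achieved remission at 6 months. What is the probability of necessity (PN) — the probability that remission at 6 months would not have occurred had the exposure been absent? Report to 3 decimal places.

p₁ = P(outcome | exposed) = 250/735 = 0.34014
p₀ = P(outcome | unexposed) = 569/4376 = 0.13003
Under exogeneity and monotonicity, PN = (p₁ − p₀) / p₁.
PN = (0.34014 − 0.13003) / 0.34014 = 0.21011 / 0.34014 ≈ 0.6177

PN ≈ 0.618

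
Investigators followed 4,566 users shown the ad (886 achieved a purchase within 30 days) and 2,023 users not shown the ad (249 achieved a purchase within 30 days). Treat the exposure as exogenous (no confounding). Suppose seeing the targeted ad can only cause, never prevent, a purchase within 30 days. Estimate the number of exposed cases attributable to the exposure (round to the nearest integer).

p₁ = P(outcome | exposed) = 886/4566 = 0.19404
p₀ = P(outcome | unexposed) = 249/2023 = 0.12308
PN = (p₁ − p₀)/p₁ = (0.19404 − 0.12308) / 0.19404 ≈ 0.36568.
Attributable cases ≈ PN × (exposed cases) = 0.36568 × 886 ≈ 324.00.

about 324 cases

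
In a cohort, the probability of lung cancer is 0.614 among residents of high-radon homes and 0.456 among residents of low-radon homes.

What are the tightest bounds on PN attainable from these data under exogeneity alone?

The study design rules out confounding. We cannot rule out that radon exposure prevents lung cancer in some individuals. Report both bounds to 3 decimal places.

Let p₁ = 0.614, p₀ = 0.456.
Under exogeneity alone the bounds on PN are max{0,(p₁−p₀)/p₁} ≤ PN ≤ min{1,(1−p₀)/p₁}.
  lower = (p₁ − p₀)/p₁ = 0.158 / 0.614 ≈ 0.2573
  upper = min{1, (1 − p₀)/p₁} = 0.544 / 0.614 ≈ 0.8860

0.257 ≤ PN ≤ 0.886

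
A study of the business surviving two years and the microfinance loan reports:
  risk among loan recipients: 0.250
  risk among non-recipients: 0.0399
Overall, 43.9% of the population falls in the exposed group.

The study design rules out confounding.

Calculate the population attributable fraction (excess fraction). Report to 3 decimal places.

PAF ≈ 0.698

Let p₁ = 0.25, p₀ = 0.0399.
Overall risk P(Y=1) = π·p₁ + (1−π)·p₀ = 0.439×0.25 + 0.561×0.0399 = 0.13213.
Under exogeneity, PAF = [P(Y=1) − p₀] / P(Y=1).
PAF = (0.13213 − 0.0399) / 0.13213 ≈ 0.6980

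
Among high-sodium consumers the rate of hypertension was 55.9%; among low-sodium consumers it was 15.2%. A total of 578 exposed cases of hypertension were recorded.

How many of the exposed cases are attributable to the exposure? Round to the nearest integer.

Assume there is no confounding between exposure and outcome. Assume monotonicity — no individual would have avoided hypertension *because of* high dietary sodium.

p₁ = 0.559, p₀ = 0.152.
PN = (p₁ − p₀)/p₁ = (0.559 − 0.152) / 0.559 ≈ 0.72809.
Attributable cases ≈ PN × (exposed cases) = 0.72809 × 578 ≈ 420.83.

about 421 cases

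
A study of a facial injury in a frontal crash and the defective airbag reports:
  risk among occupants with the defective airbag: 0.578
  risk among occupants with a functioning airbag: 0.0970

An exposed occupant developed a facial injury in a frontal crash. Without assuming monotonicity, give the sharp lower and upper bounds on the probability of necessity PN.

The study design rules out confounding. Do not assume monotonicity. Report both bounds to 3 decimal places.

0.832 ≤ PN ≤ 1.000

Let p₁ = 0.578, p₀ = 0.097.
Under exogeneity alone the bounds on PN are max{0,(p₁−p₀)/p₁} ≤ PN ≤ min{1,(1−p₀)/p₁}.
  lower = (p₁ − p₀)/p₁ = 0.481 / 0.578 ≈ 0.8322
  upper = min{1, (1 − p₀)/p₁} = 0.903 / 0.578 ≈ 1.5623 → capped at 1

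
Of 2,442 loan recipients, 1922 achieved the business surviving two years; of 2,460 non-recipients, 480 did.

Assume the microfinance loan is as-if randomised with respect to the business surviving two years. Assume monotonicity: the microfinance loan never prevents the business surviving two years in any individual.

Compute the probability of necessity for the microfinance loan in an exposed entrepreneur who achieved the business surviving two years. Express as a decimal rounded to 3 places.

PN ≈ 0.752

p₁ = P(outcome | exposed) = 1922/2442 = 0.78706
p₀ = P(outcome | unexposed) = 480/2460 = 0.19512
Under exogeneity and monotonicity, PN = (p₁ − p₀) / p₁.
PN = (0.78706 − 0.19512) / 0.78706 = 0.59194 / 0.78706 ≈ 0.7521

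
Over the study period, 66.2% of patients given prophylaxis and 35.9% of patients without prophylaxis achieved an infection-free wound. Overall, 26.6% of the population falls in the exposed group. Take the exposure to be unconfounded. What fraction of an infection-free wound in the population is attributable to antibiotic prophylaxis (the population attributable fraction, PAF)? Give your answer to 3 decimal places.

PAF ≈ 0.183

p₁ = 0.662, p₀ = 0.359.
Overall risk P(Y=1) = π·p₁ + (1−π)·p₀ = 0.266×0.662 + 0.734×0.359 = 0.4396.
Under exogeneity, PAF = [P(Y=1) − p₀] / P(Y=1).
PAF = (0.4396 − 0.359) / 0.4396 ≈ 0.1833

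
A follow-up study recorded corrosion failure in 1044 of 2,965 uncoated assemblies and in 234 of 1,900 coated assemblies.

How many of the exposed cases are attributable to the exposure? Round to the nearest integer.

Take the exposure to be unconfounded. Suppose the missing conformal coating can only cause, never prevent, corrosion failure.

p₁ = P(outcome | exposed) = 1044/2965 = 0.35211
p₀ = P(outcome | unexposed) = 234/1900 = 0.12316
PN = (p₁ − p₀)/p₁ = (0.35211 − 0.12316) / 0.35211 ≈ 0.65023.
Attributable cases ≈ PN × (exposed cases) = 0.65023 × 1044 ≈ 678.84.

about 679 cases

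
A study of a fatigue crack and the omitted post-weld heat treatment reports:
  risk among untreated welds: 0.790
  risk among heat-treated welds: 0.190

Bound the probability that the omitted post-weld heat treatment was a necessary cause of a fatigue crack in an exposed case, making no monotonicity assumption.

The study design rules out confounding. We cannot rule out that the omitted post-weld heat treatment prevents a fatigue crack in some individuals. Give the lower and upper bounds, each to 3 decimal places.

Let p₁ = 0.79, p₀ = 0.19.
Under exogeneity alone the bounds on PN are max{0,(p₁−p₀)/p₁} ≤ PN ≤ min{1,(1−p₀)/p₁}.
  lower = (p₁ − p₀)/p₁ = 0.6 / 0.79 ≈ 0.7595
  upper = min{1, (1 − p₀)/p₁} = 0.81 / 0.79 ≈ 1.0253 → capped at 1

0.759 ≤ PN ≤ 1.000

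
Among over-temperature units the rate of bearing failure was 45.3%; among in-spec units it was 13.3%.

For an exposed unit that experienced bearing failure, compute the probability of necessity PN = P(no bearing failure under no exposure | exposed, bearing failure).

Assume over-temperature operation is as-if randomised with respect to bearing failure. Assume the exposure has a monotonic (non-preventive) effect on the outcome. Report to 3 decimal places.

PN ≈ 0.706

p₁ = 0.453, p₀ = 0.133.
Under exogeneity and monotonicity, PN = (p₁ − p₀) / p₁.
PN = (0.453 − 0.133) / 0.453 = 0.32 / 0.453 ≈ 0.7064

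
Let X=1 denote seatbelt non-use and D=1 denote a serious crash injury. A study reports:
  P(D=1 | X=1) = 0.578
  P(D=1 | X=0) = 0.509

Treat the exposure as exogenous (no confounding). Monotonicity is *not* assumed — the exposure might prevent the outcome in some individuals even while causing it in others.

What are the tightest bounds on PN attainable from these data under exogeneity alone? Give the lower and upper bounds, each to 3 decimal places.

0.119 ≤ PN ≤ 0.849

Let p₁ = 0.578, p₀ = 0.509.
Under exogeneity alone the bounds on PN are max{0,(p₁−p₀)/p₁} ≤ PN ≤ min{1,(1−p₀)/p₁}.
  lower = (p₁ − p₀)/p₁ = 0.069 / 0.578 ≈ 0.1194
  upper = min{1, (1 − p₀)/p₁} = 0.491 / 0.578 ≈ 0.8495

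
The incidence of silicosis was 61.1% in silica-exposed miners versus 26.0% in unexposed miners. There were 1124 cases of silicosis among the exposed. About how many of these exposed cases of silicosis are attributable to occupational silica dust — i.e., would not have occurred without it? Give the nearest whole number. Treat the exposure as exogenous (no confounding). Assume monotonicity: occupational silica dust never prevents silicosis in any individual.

p₁ = 0.611, p₀ = 0.26.
PN = (p₁ − p₀)/p₁ = (0.611 − 0.26) / 0.611 ≈ 0.57447.
Attributable cases ≈ PN × (exposed cases) = 0.57447 × 1124 ≈ 645.70.

about 646 cases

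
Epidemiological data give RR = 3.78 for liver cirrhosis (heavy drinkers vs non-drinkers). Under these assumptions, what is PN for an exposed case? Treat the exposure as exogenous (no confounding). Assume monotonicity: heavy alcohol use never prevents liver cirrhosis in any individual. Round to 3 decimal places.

PN ≈ 0.735

Under exogeneity and monotonicity, PN = (RR − 1) / RR = 1 − 1/RR.
PN = (3.78 − 1) / 3.78 = 2.78 / 3.78 ≈ 0.7354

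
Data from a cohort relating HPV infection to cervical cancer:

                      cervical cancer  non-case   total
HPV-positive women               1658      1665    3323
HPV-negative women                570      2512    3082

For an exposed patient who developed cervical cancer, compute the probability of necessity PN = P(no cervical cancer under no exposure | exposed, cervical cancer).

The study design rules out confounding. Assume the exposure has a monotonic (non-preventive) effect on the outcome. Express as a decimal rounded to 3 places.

p₁ = P(outcome | exposed) = 1658/3323 = 0.49895
p₀ = P(outcome | unexposed) = 570/3082 = 0.18494
Under exogeneity and monotonicity, PN = (p₁ − p₀) / p₁.
PN = (0.49895 − 0.18494) / 0.49895 = 0.314 / 0.49895 ≈ 0.6293

PN ≈ 0.629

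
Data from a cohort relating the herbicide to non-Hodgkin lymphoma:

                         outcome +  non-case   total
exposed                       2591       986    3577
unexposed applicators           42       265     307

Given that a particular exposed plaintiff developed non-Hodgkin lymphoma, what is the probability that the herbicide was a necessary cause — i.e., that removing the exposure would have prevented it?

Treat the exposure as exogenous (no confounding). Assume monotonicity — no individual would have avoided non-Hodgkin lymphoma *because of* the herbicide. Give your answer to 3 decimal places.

p₁ = P(outcome | exposed) = 2591/3577 = 0.72435
p₀ = P(outcome | unexposed) = 42/307 = 0.13681
Under exogeneity and monotonicity, PN = (p₁ − p₀)/p₁.
PN = (0.72435 − 0.13681) / 0.72435 ≈ 0.8111

PN ≈ 0.811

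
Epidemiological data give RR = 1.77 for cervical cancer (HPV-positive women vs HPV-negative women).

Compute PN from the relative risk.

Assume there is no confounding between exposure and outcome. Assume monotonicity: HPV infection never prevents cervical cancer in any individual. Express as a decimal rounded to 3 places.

Under exogeneity and monotonicity, PN = (RR − 1) / RR = 1 − 1/RR.
PN = (1.77 − 1) / 1.77 = 0.77 / 1.77 ≈ 0.4350

PN ≈ 0.435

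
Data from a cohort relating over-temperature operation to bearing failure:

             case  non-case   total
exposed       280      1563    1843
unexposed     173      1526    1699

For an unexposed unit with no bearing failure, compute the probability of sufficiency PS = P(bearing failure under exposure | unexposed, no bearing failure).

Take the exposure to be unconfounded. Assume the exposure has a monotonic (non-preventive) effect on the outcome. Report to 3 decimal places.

PS ≈ 0.056

p₁ = P(outcome | exposed) = 280/1843 = 0.15193
p₀ = P(outcome | unexposed) = 173/1699 = 0.10182
Under exogeneity and monotonicity, PS = (p₁ − p₀)/(1 − p₀).
PS = (0.15193 − 0.10182) / 0.89818 ≈ 0.0558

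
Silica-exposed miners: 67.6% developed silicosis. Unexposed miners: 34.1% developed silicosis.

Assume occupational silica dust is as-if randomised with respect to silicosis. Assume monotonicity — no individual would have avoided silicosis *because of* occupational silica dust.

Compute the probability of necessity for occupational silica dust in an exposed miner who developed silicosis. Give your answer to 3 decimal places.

p₁ = 0.676, p₀ = 0.341.
Under exogeneity and monotonicity, PN = (p₁ − p₀) / p₁.
PN = (0.676 − 0.341) / 0.676 = 0.335 / 0.676 ≈ 0.4956

PN ≈ 0.496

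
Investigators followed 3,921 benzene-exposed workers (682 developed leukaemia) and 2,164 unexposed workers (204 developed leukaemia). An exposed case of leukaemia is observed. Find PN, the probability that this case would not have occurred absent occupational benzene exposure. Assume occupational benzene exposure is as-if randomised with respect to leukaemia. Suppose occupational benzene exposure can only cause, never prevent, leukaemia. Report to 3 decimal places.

p₁ = P(outcome | exposed) = 682/3921 = 0.17394
p₀ = P(outcome | unexposed) = 204/2164 = 0.09427
Under exogeneity and monotonicity, PN = (p₁ − p₀) / p₁.
PN = (0.17394 − 0.09427) / 0.17394 = 0.079665 / 0.17394 ≈ 0.4580

PN ≈ 0.458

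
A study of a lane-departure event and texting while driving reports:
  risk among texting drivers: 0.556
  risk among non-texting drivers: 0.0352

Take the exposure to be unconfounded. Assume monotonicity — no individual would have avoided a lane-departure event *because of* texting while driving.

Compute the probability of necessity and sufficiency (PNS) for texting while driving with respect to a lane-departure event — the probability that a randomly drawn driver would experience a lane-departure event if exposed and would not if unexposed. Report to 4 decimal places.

PNS ≈ 0.5208

Let p₁ = 0.556, p₀ = 0.0352.
Under exogeneity and monotonicity, PNS = p₁ − p₀.
PNS = 0.556 − 0.0352 = 0.5208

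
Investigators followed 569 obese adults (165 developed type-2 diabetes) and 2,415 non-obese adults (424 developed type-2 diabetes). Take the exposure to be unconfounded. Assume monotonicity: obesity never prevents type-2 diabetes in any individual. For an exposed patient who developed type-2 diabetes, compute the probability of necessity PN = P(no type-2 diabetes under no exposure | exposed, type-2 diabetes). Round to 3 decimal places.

p₁ = P(outcome | exposed) = 165/569 = 0.28998
p₀ = P(outcome | unexposed) = 424/2415 = 0.17557
Under exogeneity and monotonicity, PN = (p₁ − p₀) / p₁.
PN = (0.28998 − 0.17557) / 0.28998 = 0.11441 / 0.28998 ≈ 0.3946

PN ≈ 0.395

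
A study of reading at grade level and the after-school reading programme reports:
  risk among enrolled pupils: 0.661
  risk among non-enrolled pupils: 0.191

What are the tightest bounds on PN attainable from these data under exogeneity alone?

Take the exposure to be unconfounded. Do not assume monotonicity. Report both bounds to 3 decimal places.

0.711 ≤ PN ≤ 1.000

Let p₁ = 0.661, p₀ = 0.191.
Under exogeneity alone the bounds on PN are max{0,(p₁−p₀)/p₁} ≤ PN ≤ min{1,(1−p₀)/p₁}.
  lower = (p₁ − p₀)/p₁ = 0.47 / 0.661 ≈ 0.7110
  upper = min{1, (1 − p₀)/p₁} = 0.809 / 0.661 ≈ 1.2239 → capped at 1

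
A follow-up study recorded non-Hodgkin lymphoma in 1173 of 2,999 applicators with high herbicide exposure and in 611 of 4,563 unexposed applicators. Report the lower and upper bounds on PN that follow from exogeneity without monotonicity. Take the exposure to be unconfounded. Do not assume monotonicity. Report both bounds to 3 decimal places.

p₁ = P(outcome | exposed) = 1173/2999 = 0.39113
p₀ = P(outcome | unexposed) = 611/4563 = 0.1339
Under exogeneity alone the bounds on PN are max{0,(p₁−p₀)/p₁} ≤ PN ≤ min{1,(1−p₀)/p₁}.
  lower = (p₁ − p₀)/p₁ = 0.25723 / 0.39113 ≈ 0.6577
  upper = min{1, (1 − p₀)/p₁} = 0.8661 / 0.39113 ≈ 2.2143 → capped at 1

0.658 ≤ PN ≤ 1.000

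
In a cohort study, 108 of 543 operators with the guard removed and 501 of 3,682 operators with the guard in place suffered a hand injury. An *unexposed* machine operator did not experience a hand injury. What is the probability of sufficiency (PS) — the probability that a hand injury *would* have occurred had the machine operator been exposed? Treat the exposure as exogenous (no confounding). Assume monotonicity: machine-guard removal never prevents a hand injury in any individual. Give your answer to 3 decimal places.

p₁ = P(outcome | exposed) = 108/543 = 0.1989
p₀ = P(outcome | unexposed) = 501/3682 = 0.13607
Under exogeneity and monotonicity, PS = (p₁ − p₀) / (1 − p₀).
PS = (0.1989 − 0.13607) / (1 − 0.13607) = 0.062828 / 0.86393 ≈ 0.0727

PS ≈ 0.073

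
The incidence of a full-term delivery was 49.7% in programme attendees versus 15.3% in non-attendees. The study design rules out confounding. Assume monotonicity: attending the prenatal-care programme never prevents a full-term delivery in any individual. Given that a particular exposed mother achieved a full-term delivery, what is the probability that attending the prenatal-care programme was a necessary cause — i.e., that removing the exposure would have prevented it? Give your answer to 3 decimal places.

PN ≈ 0.692

p₁ = 0.497, p₀ = 0.153.
Under exogeneity and monotonicity, PN = (p₁ − p₀) / p₁.
PN = (0.497 − 0.153) / 0.497 = 0.344 / 0.497 ≈ 0.6922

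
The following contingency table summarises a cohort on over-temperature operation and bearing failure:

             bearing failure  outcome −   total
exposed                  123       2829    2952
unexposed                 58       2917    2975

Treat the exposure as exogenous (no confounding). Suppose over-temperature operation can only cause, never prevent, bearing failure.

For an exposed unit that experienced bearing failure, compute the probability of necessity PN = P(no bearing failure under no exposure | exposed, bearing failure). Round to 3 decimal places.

p₁ = P(outcome | exposed) = 123/2952 = 0.041667
p₀ = P(outcome | unexposed) = 58/2975 = 0.019496
Under exogeneity and monotonicity, PN = (p₁ − p₀) / p₁.
PN = (0.041667 − 0.019496) / 0.041667 = 0.022171 / 0.041667 ≈ 0.5321

PN ≈ 0.532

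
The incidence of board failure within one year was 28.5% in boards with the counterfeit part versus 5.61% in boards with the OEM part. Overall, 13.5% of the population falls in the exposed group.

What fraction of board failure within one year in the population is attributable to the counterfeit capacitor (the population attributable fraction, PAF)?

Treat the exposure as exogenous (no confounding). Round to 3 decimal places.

PAF ≈ 0.355

p₁ = 0.285, p₀ = 0.0561.
Overall risk P(Y=1) = π·p₁ + (1−π)·p₀ = 0.135×0.285 + 0.865×0.0561 = 0.087002.
Under exogeneity, PAF = [P(Y=1) − p₀] / P(Y=1).
PAF = (0.087002 − 0.0561) / 0.087002 ≈ 0.3552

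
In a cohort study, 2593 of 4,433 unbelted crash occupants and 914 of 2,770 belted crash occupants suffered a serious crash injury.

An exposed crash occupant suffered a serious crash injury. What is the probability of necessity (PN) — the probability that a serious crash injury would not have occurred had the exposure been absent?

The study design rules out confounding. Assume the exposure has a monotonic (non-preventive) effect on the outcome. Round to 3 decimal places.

PN ≈ 0.436

p₁ = P(outcome | exposed) = 2593/4433 = 0.58493
p₀ = P(outcome | unexposed) = 914/2770 = 0.32996
Under exogeneity and monotonicity, PN = (p₁ − p₀) / p₁.
PN = (0.58493 − 0.32996) / 0.58493 = 0.25497 / 0.58493 ≈ 0.4359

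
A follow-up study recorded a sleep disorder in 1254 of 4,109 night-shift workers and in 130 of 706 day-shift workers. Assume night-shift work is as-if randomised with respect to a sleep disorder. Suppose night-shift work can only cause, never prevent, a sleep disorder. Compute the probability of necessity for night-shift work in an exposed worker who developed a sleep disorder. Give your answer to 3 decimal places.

PN ≈ 0.397

p₁ = P(outcome | exposed) = 1254/4109 = 0.30518
p₀ = P(outcome | unexposed) = 130/706 = 0.18414
Under exogeneity and monotonicity, PN = (p₁ − p₀) / p₁.
PN = (0.30518 − 0.18414) / 0.30518 = 0.12105 / 0.30518 ≈ 0.3966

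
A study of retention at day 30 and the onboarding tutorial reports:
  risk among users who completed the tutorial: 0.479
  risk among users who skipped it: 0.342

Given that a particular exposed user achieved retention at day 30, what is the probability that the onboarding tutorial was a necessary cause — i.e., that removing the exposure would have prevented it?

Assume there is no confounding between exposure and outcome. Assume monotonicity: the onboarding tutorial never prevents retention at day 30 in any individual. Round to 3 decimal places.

Let p₁ = 0.479, p₀ = 0.342.
Under exogeneity and monotonicity, PN = (p₁ − p₀) / p₁.
PN = (0.479 − 0.342) / 0.479 = 0.137 / 0.479 ≈ 0.2860

PN ≈ 0.286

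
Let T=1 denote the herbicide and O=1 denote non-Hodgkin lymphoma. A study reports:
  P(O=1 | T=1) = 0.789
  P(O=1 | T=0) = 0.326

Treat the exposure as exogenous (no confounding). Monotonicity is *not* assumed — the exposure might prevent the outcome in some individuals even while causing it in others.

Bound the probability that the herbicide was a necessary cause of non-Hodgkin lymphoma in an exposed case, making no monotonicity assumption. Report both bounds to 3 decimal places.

Let p₁ = 0.789, p₀ = 0.326.
Under exogeneity alone the bounds on PN are max{0,(p₁−p₀)/p₁} ≤ PN ≤ min{1,(1−p₀)/p₁}.
  lower = (p₁ − p₀)/p₁ = 0.463 / 0.789 ≈ 0.5868
  upper = min{1, (1 − p₀)/p₁} = 0.674 / 0.789 ≈ 0.8542

0.587 ≤ PN ≤ 0.854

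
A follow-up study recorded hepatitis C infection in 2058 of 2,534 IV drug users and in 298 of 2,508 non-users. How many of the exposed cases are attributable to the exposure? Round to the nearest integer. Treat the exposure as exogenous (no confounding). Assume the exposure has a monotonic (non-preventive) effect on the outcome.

about 1757 cases

p₁ = P(outcome | exposed) = 2058/2534 = 0.81215
p₀ = P(outcome | unexposed) = 298/2508 = 0.11882
PN = (p₁ − p₀)/p₁ = (0.81215 − 0.11882) / 0.81215 ≈ 0.85370.
Attributable cases ≈ PN × (exposed cases) = 0.85370 × 2058 ≈ 1756.91.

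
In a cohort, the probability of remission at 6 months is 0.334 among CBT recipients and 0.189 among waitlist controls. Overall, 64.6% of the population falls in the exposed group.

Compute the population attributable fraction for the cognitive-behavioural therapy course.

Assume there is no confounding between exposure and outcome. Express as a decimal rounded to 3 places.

PAF ≈ 0.331

Let p₁ = 0.334, p₀ = 0.189.
Overall risk P(Y=1) = π·p₁ + (1−π)·p₀ = 0.646×0.334 + 0.354×0.189 = 0.28267.
Under exogeneity, PAF = [P(Y=1) − p₀] / P(Y=1).
PAF = (0.28267 − 0.189) / 0.28267 ≈ 0.3314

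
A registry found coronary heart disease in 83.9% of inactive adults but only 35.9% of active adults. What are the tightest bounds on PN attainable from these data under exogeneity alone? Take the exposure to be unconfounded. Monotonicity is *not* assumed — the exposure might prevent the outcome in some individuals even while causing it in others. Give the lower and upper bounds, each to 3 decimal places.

p₁ = 0.839, p₀ = 0.359.
Under exogeneity alone the bounds on PN are max{0,(p₁−p₀)/p₁} ≤ PN ≤ min{1,(1−p₀)/p₁}.
  lower = (p₁ − p₀)/p₁ = 0.48 / 0.839 ≈ 0.5721
  upper = min{1, (1 − p₀)/p₁} = 0.641 / 0.839 ≈ 0.7640

0.572 ≤ PN ≤ 0.764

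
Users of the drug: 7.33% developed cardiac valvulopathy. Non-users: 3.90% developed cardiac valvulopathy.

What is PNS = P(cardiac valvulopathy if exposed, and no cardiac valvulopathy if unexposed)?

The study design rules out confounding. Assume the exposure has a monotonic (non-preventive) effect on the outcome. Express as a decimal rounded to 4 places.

p₁ = 0.0733, p₀ = 0.039.
Under exogeneity and monotonicity, PNS = p₁ − p₀.
PNS = 0.0733 − 0.039 = 0.0343

PNS ≈ 0.0343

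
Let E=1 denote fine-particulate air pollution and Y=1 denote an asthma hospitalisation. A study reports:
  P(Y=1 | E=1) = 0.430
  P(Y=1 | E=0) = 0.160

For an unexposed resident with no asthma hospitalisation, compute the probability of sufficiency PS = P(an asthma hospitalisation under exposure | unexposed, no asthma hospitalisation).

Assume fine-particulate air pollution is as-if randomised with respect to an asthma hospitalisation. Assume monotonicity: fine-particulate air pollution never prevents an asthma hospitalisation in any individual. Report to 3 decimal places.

Let p₁ = 0.43, p₀ = 0.16.
Under exogeneity and monotonicity, PS = (p₁ − p₀) / (1 − p₀).
PS = (0.43 − 0.16) / (1 − 0.16) = 0.27 / 0.84 ≈ 0.3214

PS ≈ 0.321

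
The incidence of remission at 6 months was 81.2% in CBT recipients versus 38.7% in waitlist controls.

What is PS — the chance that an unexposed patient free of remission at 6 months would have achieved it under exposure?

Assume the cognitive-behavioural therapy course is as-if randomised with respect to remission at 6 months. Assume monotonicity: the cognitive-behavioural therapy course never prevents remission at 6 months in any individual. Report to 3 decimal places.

p₁ = 0.812, p₀ = 0.387.
Under exogeneity and monotonicity, PS = (p₁ − p₀) / (1 − p₀).
PS = (0.812 − 0.387) / (1 − 0.387) = 0.425 / 0.613 ≈ 0.6933

PS ≈ 0.693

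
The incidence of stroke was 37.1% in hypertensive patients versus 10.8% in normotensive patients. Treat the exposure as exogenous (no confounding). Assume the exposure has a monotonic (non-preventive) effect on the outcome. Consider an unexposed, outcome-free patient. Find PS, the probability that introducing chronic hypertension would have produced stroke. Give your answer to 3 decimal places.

PS ≈ 0.295

p₁ = 0.371, p₀ = 0.108.
Under exogeneity and monotonicity, PS = (p₁ − p₀) / (1 − p₀).
PS = (0.371 − 0.108) / (1 − 0.108) = 0.263 / 0.892 ≈ 0.2948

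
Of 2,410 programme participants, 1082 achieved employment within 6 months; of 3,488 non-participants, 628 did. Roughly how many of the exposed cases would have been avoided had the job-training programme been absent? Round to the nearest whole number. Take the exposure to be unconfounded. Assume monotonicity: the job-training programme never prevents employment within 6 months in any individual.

about 648 cases

p₁ = P(outcome | exposed) = 1082/2410 = 0.44896
p₀ = P(outcome | unexposed) = 628/3488 = 0.18005
PN = (p₁ − p₀)/p₁ = (0.44896 − 0.18005) / 0.44896 ≈ 0.59897.
Attributable cases ≈ PN × (exposed cases) = 0.59897 × 1082 ≈ 648.09.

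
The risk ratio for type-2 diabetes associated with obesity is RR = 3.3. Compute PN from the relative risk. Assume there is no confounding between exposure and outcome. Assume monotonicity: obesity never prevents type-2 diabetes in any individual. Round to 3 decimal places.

Under exogeneity and monotonicity, PN = (RR − 1) / RR = 1 − 1/RR.
PN = (3.3 − 1) / 3.3 = 2.3 / 3.3 ≈ 0.6970

PN ≈ 0.697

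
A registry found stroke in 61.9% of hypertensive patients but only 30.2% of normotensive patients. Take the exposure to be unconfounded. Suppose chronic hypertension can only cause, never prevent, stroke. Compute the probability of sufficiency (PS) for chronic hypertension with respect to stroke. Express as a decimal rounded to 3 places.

p₁ = 0.619, p₀ = 0.302.
Under exogeneity and monotonicity, PS = (p₁ − p₀) / (1 − p₀).
PS = (0.619 − 0.302) / (1 − 0.302) = 0.317 / 0.698 ≈ 0.4542

PS ≈ 0.454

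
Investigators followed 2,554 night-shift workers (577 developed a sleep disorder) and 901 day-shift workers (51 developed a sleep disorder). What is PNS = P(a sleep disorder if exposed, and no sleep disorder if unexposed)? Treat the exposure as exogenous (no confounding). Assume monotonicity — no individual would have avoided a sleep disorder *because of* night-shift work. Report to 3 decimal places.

PNS ≈ 0.169

p₁ = P(outcome | exposed) = 577/2554 = 0.22592
p₀ = P(outcome | unexposed) = 51/901 = 0.056604
Under exogeneity and monotonicity, PNS = p₁ − p₀.
PNS = 0.22592 − 0.056604 = 0.16932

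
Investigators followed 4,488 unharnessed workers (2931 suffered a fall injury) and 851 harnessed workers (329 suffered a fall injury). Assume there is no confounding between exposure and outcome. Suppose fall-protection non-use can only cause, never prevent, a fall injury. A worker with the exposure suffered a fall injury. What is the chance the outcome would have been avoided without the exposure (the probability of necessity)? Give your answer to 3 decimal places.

p₁ = P(outcome | exposed) = 2931/4488 = 0.65307
p₀ = P(outcome | unexposed) = 329/851 = 0.3866
Under exogeneity and monotonicity, PN = (p₁ − p₀) / p₁.
PN = (0.65307 − 0.3866) / 0.65307 = 0.26647 / 0.65307 ≈ 0.4080

PN ≈ 0.408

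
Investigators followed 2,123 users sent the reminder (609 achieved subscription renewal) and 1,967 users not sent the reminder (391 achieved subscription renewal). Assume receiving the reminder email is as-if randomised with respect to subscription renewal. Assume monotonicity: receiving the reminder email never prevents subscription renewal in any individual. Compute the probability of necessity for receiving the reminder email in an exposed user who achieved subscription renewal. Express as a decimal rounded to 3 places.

p₁ = P(outcome | exposed) = 609/2123 = 0.28686
p₀ = P(outcome | unexposed) = 391/1967 = 0.19878
Under exogeneity and monotonicity, PN = (p₁ − p₀) / p₁.
PN = (0.28686 − 0.19878) / 0.28686 = 0.088078 / 0.28686 ≈ 0.3070

PN ≈ 0.307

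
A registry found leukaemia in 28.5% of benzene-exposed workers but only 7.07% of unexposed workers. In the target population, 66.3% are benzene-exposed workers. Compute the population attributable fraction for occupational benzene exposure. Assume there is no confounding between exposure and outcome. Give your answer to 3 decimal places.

p₁ = 0.285, p₀ = 0.0707.
Overall risk P(Y=1) = π·p₁ + (1−π)·p₀ = 0.663×0.285 + 0.337×0.0707 = 0.21278.
Under exogeneity, PAF = [P(Y=1) − p₀] / P(Y=1).
PAF = (0.21278 − 0.0707) / 0.21278 ≈ 0.6677

PAF ≈ 0.668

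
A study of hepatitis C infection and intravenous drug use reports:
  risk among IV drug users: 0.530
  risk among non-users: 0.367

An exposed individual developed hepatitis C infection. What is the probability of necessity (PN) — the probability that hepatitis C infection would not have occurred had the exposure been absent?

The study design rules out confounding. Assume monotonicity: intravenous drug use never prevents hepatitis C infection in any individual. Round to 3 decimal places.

PN ≈ 0.308

Let p₁ = 0.53, p₀ = 0.367.
Under exogeneity and monotonicity, PN = (p₁ − p₀) / p₁.
PN = (0.53 − 0.367) / 0.53 = 0.163 / 0.53 ≈ 0.3075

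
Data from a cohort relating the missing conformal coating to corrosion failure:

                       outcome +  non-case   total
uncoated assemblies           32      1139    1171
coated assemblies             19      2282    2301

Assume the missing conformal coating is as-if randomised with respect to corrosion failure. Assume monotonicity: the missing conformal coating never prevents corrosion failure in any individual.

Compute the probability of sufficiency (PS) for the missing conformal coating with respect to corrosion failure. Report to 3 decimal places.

p₁ = P(outcome | exposed) = 32/1171 = 0.027327
p₀ = P(outcome | unexposed) = 19/2301 = 0.0082573
Under exogeneity and monotonicity, PS = (p₁ − p₀)/(1 − p₀).
PS = (0.027327 − 0.0082573) / 0.99174 ≈ 0.0192

PS ≈ 0.019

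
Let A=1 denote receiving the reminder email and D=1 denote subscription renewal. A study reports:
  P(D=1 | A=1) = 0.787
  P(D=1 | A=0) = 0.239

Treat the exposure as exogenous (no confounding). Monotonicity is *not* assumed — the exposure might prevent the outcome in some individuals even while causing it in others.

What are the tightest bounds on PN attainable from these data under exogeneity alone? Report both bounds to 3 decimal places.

Let p₁ = 0.787, p₀ = 0.239.
Under exogeneity alone the bounds on PN are max{0,(p₁−p₀)/p₁} ≤ PN ≤ min{1,(1−p₀)/p₁}.
  lower = (p₁ − p₀)/p₁ = 0.548 / 0.787 ≈ 0.6963
  upper = min{1, (1 − p₀)/p₁} = 0.761 / 0.787 ≈ 0.9670

0.696 ≤ PN ≤ 0.967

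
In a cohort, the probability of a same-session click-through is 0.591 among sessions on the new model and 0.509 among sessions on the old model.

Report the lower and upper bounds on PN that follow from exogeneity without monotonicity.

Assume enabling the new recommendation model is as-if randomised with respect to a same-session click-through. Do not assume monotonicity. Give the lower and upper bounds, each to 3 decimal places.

Let p₁ = 0.591, p₀ = 0.509.
Under exogeneity alone the bounds on PN are max{0,(p₁−p₀)/p₁} ≤ PN ≤ min{1,(1−p₀)/p₁}.
  lower = (p₁ − p₀)/p₁ = 0.082 / 0.591 ≈ 0.1387
  upper = min{1, (1 − p₀)/p₁} = 0.491 / 0.591 ≈ 0.8308

0.139 ≤ PN ≤ 0.831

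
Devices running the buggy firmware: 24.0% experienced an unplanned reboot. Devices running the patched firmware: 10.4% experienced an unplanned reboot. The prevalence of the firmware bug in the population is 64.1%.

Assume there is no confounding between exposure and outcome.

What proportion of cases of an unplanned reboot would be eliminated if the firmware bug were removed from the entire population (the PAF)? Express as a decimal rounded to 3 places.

PAF ≈ 0.456

p₁ = 0.24, p₀ = 0.104.
Overall risk P(Y=1) = π·p₁ + (1−π)·p₀ = 0.641×0.24 + 0.359×0.104 = 0.19118.
Under exogeneity, PAF = [P(Y=1) − p₀] / P(Y=1).
PAF = (0.19118 − 0.104) / 0.19118 ≈ 0.4560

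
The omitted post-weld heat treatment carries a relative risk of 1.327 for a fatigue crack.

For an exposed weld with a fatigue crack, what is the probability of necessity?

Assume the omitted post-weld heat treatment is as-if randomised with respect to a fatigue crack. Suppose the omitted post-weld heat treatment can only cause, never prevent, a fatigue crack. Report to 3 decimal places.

Under exogeneity and monotonicity, PN = (RR − 1) / RR = 1 − 1/RR.
PN = (1.327 − 1) / 1.327 = 0.327 / 1.327 ≈ 0.2464

PN ≈ 0.246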